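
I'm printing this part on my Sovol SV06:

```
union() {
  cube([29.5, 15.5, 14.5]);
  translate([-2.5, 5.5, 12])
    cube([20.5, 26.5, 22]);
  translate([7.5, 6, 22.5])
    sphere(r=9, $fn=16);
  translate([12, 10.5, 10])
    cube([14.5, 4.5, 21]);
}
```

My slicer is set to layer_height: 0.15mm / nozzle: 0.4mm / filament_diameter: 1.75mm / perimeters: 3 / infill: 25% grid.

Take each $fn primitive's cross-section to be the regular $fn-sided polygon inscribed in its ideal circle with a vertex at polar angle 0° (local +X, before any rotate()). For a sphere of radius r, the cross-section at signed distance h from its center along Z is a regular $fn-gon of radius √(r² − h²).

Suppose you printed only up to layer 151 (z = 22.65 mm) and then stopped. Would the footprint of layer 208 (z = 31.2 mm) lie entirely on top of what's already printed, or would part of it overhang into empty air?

Compare the two slices. At z = 22.65: the cube does not reach this height (z outside [0, 14.5]); the 20.5×26.5 cube at (-2.5, 5.5) contributes its full rectangle (area 543.25 mm²); the sphere at (7.5, 6): section is a regular 16-gon, circumradius = √(r²−h²) = √(9²−0.15²) = 8.999 (area = (16/2)·8.999²·sin(360°/16) = 247.91 mm²); the cube at (12, 10.5) is present — its section is the full 14.5×4.5 rectangle (area 65.25 mm²); Merging all regions: the regions partially overlap — summed areas 856.41 mm² minus the doubly-counted overlap 159.90 mm² gives 696.51 mm² — area = 696.51 mm². At z = 31.2: the cube does not reach this height (z outside [0, 14.5]); the cube at (-2.5, 5.5) (footprint 20.5×26.5) is included at this height (area 543.25 mm²); the r=9 sphere at (7.5, 6) contributes a regular 16-gon of circumradius √(9²−8.7²) = 2.304 (area = (16/2)·2.304²·sin(360°/16) = 16.26 mm²); the cube at (12, 10.5) does not reach this height (z outside [10, 31]); Combining (union): the regions partially overlap — summed areas 559.51 mm² minus the doubly-counted overlap 10.38 mm² gives 549.12 mm² — area = 549.12 mm². Checking containment: the cross-section at z = 31.2 is a subset of the cross-section at z = 22.65.

entirely on top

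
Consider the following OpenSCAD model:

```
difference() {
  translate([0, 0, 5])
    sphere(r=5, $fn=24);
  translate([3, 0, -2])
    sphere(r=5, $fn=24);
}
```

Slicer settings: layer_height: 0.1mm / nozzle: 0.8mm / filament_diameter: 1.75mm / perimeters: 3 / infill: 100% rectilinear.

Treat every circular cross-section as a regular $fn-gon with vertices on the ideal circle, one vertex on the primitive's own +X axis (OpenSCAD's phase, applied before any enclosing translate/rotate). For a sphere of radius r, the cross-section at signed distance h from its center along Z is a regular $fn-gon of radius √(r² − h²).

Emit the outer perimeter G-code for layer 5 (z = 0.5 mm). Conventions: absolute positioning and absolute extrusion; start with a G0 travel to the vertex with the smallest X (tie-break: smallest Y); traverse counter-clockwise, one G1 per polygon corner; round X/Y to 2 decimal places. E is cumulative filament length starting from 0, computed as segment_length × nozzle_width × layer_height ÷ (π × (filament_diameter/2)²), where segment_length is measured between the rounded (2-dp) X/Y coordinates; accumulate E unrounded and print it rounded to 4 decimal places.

G0 X-2.18 Y0.00 Z0.50
G1 X-2.11 Y-0.56 E0.0188
G1 X-1.89 Y-1.09 E0.0379
G1 X-1.54 Y-1.54 E0.0568
G1 X-1.09 Y-1.89 E0.0758
G1 X-0.82 Y-2.00 E0.0855
G1 X-1.18 Y-1.12 E0.1171
G1 X-1.33 Y0.00 E0.1547
G1 X-1.18 Y1.12 E0.1923
G1 X-0.82 Y2.00 E0.2239
G1 X-1.09 Y1.89 E0.2336
G1 X-1.54 Y1.54 E0.2525
G1 X-1.89 Y1.09 E0.2715
G1 X-2.11 Y0.56 E0.2906
G1 X-2.18 Y0.00 E0.3094

At z = 0.5 mm: the r=5 sphere contributes a regular 24-gon of circumradius √(5²−4.5²) = 2.179; the r=5 sphere at (3, 0) contributes a regular 24-gon of circumradius √(5²−2.5²) = 4.330; Subtracting the remaining from the first: starting from the r=5 sphere, the r=5 sphere at (3, 0) partially overlaps it — only the 12.14 mm² overlap (of its 58.23 mm²) is removed, clipping the outline — 1 connected region. The outline is a single polygon with 14 vertices. Extrusion per mm of travel: 0.8 × 0.1 / (π × 0.875²) = 0.033260. Accumulating E over each segment gives final E = 0.3094.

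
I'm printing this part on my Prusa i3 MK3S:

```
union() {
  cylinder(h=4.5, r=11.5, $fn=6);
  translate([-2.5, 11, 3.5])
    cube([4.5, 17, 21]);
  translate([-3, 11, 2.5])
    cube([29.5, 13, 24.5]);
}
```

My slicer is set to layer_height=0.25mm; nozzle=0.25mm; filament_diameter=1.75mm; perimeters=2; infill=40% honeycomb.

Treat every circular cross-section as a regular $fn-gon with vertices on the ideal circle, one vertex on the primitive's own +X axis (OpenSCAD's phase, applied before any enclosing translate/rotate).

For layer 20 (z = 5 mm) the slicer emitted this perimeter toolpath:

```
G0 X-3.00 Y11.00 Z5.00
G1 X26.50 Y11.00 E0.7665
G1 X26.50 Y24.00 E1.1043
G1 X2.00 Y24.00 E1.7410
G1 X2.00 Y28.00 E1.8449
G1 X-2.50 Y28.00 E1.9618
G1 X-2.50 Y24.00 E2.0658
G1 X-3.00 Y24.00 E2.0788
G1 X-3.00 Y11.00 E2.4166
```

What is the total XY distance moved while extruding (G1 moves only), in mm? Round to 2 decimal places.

93.00 mm

Sum the Euclidean lengths of each G1 segment: total = 93.00 mm.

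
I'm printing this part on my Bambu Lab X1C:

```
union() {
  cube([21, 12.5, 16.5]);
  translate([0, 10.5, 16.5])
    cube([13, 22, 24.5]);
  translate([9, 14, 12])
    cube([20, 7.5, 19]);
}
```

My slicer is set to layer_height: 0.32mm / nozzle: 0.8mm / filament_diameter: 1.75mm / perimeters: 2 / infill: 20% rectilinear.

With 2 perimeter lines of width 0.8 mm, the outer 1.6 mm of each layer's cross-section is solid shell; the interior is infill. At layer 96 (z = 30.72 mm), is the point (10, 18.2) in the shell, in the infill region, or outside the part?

At z = 30.72 mm: the cube is not intersected at this z (z outside [0, 16.5]); the 13×22 cube at (0, 10.5) contributes its full rectangle; the 20×7.5 cube at (9, 14) contributes its full rectangle; Taking the union: the regions partially overlap (shared area 30.00 mm²), so overlapping operands fuse into one piece — 1 connected region. Overall, the cross-section is a single solid region. The nearest boundary edge runs (13.00, 32.50)→(13.00, 21.50); distance from the point to it = 4.46 mm. The point is inside the cross-section and 4.46 mm from the nearest boundary — more than the 1.6 mm shell width (2 × 0.8), so it's in the infill interior.

infill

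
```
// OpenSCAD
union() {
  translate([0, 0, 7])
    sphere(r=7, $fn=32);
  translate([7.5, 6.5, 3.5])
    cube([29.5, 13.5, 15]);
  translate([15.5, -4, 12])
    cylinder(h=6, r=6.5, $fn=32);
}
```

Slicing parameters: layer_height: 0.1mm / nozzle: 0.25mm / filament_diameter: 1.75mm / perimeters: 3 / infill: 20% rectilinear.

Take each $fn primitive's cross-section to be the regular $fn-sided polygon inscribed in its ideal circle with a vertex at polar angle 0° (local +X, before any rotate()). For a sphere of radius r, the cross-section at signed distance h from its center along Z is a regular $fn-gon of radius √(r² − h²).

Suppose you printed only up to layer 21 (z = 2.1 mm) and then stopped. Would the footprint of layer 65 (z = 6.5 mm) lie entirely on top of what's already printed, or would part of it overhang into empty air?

part overhangs

Compare the two slices. At z = 2.1: the sphere: section is a regular 32-gon, circumradius = √(r²−h²) = √(7²−4.9²) = 4.999 (area = (32/2)·4.999²·sin(360°/32) = 78.00 mm²); the cube at (7.5, 6.5) is absent (z outside [3.5, 18.5]); the cylinder at (15.5, -4) does not reach this height (z outside [12, 18]); Taking the union: only the r=7 sphere is present, so the union is just that shape — area = 78.00 mm². At z = 6.5: the r=7 sphere contributes a regular 32-gon of circumradius √(7²−0.5²) = 6.982 (area = (32/2)·6.982²·sin(360°/32) = 152.17 mm²); the cube at (7.5, 6.5) (footprint 29.5×13.5) is included at this height (area 398.25 mm²); the cylinder at (15.5, -4) is not intersected at this z (z outside [12, 18]); Taking the union: the 2 present regions are separate (no shared area or edge), so areas and boundary lengths simply add and each stays a separate island — area = 550.42 mm². Checking containment: at z = 6.5 the cross-section extends beyond the z = 2.1 cross-section by about 472.42 mm².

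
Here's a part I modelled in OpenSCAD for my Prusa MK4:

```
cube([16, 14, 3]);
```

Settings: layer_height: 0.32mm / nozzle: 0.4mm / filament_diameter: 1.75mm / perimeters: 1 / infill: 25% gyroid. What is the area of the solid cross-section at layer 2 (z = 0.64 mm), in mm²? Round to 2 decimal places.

At z = 0.64 mm: the cube is present — its section is the full 16×14 rectangle (area 224.00 mm²). Overall, the cross-section is a single solid region. Net area = 224.00 mm².

224.00 mm²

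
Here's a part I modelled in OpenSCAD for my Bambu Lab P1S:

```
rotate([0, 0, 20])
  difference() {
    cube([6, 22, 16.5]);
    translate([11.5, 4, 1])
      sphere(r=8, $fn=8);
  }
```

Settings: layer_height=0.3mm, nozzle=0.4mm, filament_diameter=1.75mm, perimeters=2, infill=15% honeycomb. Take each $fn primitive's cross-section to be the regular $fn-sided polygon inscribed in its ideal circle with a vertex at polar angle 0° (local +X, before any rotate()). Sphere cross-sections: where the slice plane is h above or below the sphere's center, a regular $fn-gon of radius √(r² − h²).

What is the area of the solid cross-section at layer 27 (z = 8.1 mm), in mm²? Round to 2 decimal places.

At z = 8.1 mm: the 6×22 cube contributes its full rectangle (area 132.00 mm²); the sphere at (11.5, 4): section is a regular 8-gon, circumradius = √(r²−h²) = √(8²−7.1²) = 3.686 (area = (8/2)·3.686²·sin(360°/8) = 38.44 mm²); Subtracting the remaining from the first: starting from the 6×22 cube (132.00 mm²), the r=8 sphere at (11.5, 4) misses the remaining region (no effect) — area = 132.00 mm²; (whole slice rotated 20° about Z — lengths, areas and connectivity unchanged). Overall, the cross-section is a single solid region. Net area = 132.00 mm².

132.00 mm²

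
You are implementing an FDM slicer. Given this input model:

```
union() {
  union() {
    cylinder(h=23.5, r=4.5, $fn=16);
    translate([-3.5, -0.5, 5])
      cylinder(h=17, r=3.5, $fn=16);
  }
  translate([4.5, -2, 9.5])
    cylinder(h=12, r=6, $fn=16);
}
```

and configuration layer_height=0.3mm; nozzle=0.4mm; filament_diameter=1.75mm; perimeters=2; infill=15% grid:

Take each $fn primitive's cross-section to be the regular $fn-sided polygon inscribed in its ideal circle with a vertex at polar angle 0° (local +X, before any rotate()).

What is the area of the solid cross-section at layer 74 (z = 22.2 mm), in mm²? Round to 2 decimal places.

At z = 22.2 mm: the r=4.5 cylinder contributes a regular 16-gon of circumradius 4.5 (area = (16/2)·4.500²·sin(360°/16) = 61.99 mm²); the cylinder at (-3.5, -0.5) does not reach this height (z outside [5, 22]); Taking the union: only the r=4.5 cylinder is present, so the union is just that shape — area = 61.99 mm²; the cylinder at (4.5, -2) is not intersected at this z (z outside [9.5, 21.5]); Taking the union: only that combined region is present, so the union is just that shape — area = 61.99 mm². Overall, the cross-section is a single solid region. Net area = 61.99 mm².

61.99 mm²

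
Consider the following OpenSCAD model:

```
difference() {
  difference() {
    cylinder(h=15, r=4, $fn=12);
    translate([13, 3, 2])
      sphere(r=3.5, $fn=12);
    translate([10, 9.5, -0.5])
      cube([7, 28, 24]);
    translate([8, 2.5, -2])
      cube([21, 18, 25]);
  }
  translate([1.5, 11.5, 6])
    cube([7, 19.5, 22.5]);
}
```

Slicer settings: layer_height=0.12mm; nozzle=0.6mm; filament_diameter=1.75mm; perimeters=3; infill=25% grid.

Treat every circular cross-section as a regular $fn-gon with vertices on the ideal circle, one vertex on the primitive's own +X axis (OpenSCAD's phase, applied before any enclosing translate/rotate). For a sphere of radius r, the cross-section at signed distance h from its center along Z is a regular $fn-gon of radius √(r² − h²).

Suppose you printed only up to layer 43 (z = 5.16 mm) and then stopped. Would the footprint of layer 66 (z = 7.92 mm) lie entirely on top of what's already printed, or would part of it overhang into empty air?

Compare the two slices. At z = 5.16: the r=4 cylinder contributes a regular 12-gon of circumradius 4 (area = (12/2)·4.000²·sin(360°/12) = 48.00 mm²); the sphere at (13, 3): section is a regular 12-gon, circumradius = √(r²−h²) = √(3.5²−3.16²) = 1.505 (area = (12/2)·1.505²·sin(360°/12) = 6.79 mm²); the cube at (10, 9.5) (footprint 7×28) is included at this height (area 196.00 mm²); the 21×18 cube at (8, 2.5) contributes its full rectangle (area 378.00 mm²); After the difference (first − rest): starting from the r=4 cylinder (48.00 mm²), the r=3.5 sphere at (13, 3) misses the remaining region (no effect); the 7×28 cube at (10, 9.5) misses the remaining region (no effect); the 21×18 cube at (8, 2.5) misses the remaining region (no effect) — area = 48.00 mm²; the cube at (1.5, 11.5) does not reach this height (z outside [6, 28.5]); After the difference (first − rest): none of the subtracted shapes is present at this height, so that combined region is unchanged — area = 48.00 mm². At z = 7.92: the r=4 cylinder contributes a regular 12-gon of circumradius 4 (area = (12/2)·4.000²·sin(360°/12) = 48.00 mm²); the sphere at (13, 3) is absent (|z−center|=5.920 > r=3.5); the 7×28 cube at (10, 9.5) contributes its full rectangle (area 196.00 mm²); the 21×18 cube at (8, 2.5) contributes its full rectangle (area 378.00 mm²); Subtracting the remaining from the first: starting from the r=4 cylinder (48.00 mm²), the 7×28 cube at (10, 9.5) misses the remaining region (no effect); the 21×18 cube at (8, 2.5) misses the remaining region (no effect) — area = 48.00 mm²; the cube at (1.5, 11.5) is present — its section is the full 7×19.5 rectangle (area 136.50 mm²); Subtracting the remaining from the first: starting from the result so far (48.00 mm²), the 7×19.5 cube at (1.5, 11.5) misses the remaining region (no effect) — area = 48.00 mm². Checking containment: the cross-section at z = 7.92 is a subset of the cross-section at z = 5.16.

entirely on top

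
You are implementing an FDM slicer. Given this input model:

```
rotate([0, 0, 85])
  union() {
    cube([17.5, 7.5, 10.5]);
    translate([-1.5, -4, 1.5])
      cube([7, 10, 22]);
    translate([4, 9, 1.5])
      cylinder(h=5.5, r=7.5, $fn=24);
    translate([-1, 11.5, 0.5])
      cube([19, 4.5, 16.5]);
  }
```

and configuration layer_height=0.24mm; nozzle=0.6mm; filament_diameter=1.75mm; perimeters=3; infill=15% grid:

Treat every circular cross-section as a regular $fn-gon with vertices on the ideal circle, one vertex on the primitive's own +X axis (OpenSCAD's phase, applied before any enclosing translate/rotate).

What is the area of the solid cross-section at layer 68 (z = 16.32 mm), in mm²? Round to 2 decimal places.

155.50 mm²

At z = 16.32 mm: the cube is not intersected at this z (z outside [0, 10.5]); the 7×10 cube at (-1.5, -4) contributes its full rectangle (area 70.00 mm²); the cylinder at (4, 9) is absent (z outside [1.5, 7]); the cube at (-1, 11.5) is present — its section is the full 19×4.5 rectangle (area 85.50 mm²); Merging all regions: the 2 present regions are separate (no shared area or edge), so areas and boundary lengths simply add and each stays a separate island — area = 155.50 mm²; (rotated 85° about Z; rotation is an isometry so areas/perimeters/island counts are preserved). Overall, the cross-section has 2 separate islands. Net area = 155.50 mm².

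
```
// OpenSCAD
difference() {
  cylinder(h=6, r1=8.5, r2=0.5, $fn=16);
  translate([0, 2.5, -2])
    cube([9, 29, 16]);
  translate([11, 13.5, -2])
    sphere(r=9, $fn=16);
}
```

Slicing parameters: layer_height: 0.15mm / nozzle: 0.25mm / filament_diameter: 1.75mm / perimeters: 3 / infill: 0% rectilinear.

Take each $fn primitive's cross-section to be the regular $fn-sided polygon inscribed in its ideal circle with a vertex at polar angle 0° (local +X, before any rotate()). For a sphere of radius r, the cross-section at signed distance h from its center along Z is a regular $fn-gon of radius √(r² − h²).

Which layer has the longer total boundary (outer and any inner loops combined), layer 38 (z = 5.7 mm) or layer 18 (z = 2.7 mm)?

Layer 38 (z = 5.7): the cone: at t=0.950 of its height the radius interpolates to r₁+(r₂−r₁)t = 0.900, giving a regular 16-gon of that circumradius (perimeter = 2·16·0.900·sin(180°/16) = 5.62 mm); the cube at (0, 2.5) (footprint 9×29) is included at this height (perimeter 76.00 mm); the sphere at (11, 13.5): section is a regular 16-gon, circumradius = √(r²−h²) = √(9²−7.7²) = 4.659 (perimeter = 2·16·4.659·sin(180°/16) = 29.09 mm); Subtracting the remaining from the first: starting from the cone, the 9×29 cube at (0, 2.5) misses the remaining region (no effect); the r=9 sphere at (11, 13.5) misses the remaining region (no effect) — boundary = 5.62 mm. So its perimeter = 5.62 mm. Layer 18 (z = 2.7): the cone (r1=8.5→r2=0.5) has section circumradius 4.900 here — a regular 16-gon (perimeter = 2·16·4.900·sin(180°/16) = 30.59 mm); the 9×29 cube at (0, 2.5) contributes its full rectangle (perimeter 76.00 mm); the sphere at (11, 13.5): section is a regular 16-gon, circumradius = √(r²−h²) = √(9²−4.7²) = 7.675 (perimeter = 2·16·7.675·sin(180°/16) = 47.92 mm); Taking the first minus the rest: starting from the cone, the 9×29 cube at (0, 2.5) partially overlaps it — only the 6.84 mm² overlap (of its 261.00 mm²) is removed, clipping the outline; the r=9 sphere at (11, 13.5) misses the remaining region (no effect) — boundary = 32.12 mm. So its perimeter = 32.12 mm. Layer 18 is larger (32.12 vs 5.62 mm).

layer 18 (z = 2.7 mm)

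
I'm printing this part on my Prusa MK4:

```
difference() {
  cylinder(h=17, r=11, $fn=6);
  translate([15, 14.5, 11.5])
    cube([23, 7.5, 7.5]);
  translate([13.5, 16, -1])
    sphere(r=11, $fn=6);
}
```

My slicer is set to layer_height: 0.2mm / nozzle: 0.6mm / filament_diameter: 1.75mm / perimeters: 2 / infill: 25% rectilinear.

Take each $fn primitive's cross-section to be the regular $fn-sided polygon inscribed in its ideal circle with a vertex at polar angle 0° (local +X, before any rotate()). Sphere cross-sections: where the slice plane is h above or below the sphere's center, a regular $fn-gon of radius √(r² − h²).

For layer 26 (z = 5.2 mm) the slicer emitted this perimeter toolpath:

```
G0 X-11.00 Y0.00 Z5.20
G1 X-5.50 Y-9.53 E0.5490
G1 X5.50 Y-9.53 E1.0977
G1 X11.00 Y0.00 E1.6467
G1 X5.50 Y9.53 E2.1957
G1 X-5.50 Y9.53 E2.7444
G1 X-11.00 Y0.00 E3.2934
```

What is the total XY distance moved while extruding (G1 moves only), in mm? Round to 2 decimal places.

Sum the Euclidean lengths of each G1 segment: total = 66.01 mm.

66.01 mm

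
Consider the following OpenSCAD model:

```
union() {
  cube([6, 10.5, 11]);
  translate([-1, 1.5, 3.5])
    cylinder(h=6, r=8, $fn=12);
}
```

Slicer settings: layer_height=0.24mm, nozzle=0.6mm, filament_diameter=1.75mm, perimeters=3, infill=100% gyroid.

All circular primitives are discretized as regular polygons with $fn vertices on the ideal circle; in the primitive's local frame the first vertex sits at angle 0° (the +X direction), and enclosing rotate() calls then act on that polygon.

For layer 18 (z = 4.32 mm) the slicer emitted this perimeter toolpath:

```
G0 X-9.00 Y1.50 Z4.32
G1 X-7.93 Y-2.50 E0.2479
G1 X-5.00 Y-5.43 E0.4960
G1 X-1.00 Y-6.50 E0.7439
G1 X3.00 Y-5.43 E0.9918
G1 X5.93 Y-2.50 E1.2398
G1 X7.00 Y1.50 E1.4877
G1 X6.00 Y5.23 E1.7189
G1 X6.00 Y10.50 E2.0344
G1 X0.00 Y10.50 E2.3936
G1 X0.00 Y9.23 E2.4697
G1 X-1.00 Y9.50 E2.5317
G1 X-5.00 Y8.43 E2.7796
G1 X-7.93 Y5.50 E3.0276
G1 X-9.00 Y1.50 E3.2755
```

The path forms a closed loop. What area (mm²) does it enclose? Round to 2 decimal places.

Apply the shoelace formula to the sequence of (X, Y) vertices; enclosed area = 207.77 mm².

207.77 mm²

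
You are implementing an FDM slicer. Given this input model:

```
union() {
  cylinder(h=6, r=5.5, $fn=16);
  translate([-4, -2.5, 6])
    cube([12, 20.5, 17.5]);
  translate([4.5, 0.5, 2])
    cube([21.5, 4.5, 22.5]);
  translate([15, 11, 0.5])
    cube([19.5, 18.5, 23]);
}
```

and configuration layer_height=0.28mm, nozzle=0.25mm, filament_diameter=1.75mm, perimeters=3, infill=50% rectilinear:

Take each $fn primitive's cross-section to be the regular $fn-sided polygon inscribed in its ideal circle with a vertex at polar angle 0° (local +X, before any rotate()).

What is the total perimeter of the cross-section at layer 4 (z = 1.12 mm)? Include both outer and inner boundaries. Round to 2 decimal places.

At z = 1.12 mm: the cylinder: section is a regular 16-gon, circumradius r=5.5 (perimeter = 2·16·5.500·sin(180°/16) = 34.34 mm); the cube at (-4, -2.5) does not reach this height (z outside [6, 23.5]); the cube at (4.5, 0.5) is not intersected at this z (z outside [2, 24.5]); the 19.5×18.5 cube at (15, 11) contributes its full rectangle (perimeter 76.00 mm); Taking the union: the 2 present regions are separate (no shared area or edge), so areas and boundary lengths simply add and each stays a separate island — boundary = 110.34 mm. Overall, the cross-section has 2 separate islands. Total boundary length (outer) = 110.34 mm.

110.34 mm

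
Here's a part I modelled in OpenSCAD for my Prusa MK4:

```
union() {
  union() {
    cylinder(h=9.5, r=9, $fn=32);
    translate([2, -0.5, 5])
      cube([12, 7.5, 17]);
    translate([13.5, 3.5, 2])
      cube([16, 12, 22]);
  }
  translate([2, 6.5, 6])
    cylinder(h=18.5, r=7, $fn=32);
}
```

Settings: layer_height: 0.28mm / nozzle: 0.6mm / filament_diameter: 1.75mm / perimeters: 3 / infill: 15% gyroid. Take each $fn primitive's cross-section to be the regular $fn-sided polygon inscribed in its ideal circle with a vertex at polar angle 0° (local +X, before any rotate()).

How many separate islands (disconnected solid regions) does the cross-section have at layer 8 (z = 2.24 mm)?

At z = 2.24 mm: the r=9 cylinder contributes a regular 32-gon of circumradius 9; the cube at (2, -0.5) does not reach this height (z outside [5, 22]); the 16×12 cube at (13.5, 3.5) contributes its full rectangle; Taking the union: the 2 present regions are separate (no shared area or edge), so areas and boundary lengths simply add and each stays a separate island — 2 connected regions; the cylinder at (2, 6.5) is not intersected at this z (z outside [6, 24.5]); Taking the union: only the result so far is present, so the union is just that shape — 2 connected regions. Overall, the cross-section has 2 separate islands. Island count = 2.

2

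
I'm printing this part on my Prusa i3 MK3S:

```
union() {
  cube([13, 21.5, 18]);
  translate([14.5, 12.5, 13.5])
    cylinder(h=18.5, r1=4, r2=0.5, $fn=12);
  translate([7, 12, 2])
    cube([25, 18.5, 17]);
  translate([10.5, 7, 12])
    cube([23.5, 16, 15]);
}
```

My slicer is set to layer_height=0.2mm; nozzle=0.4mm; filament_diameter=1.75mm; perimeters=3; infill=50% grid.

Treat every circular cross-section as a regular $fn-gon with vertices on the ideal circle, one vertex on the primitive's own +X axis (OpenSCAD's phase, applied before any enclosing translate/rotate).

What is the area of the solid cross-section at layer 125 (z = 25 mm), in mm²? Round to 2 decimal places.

At z = 25 mm: the cube is absent (z outside [0, 18]); the cone at (14.5, 12.5): at t=0.622 of its height the radius interpolates to r₁+(r₂−r₁)t = 1.824, giving a regular 12-gon of that circumradius (area = (12/2)·1.824²·sin(360°/12) = 9.98 mm²); the cube at (7, 12) is not intersected at this z (z outside [2, 19]); the 23.5×16 cube at (10.5, 7) contributes its full rectangle (area 376.00 mm²); Taking the union: the cone at (14.5, 12.5) lies entirely inside the 23.5×16 cube at (10.5, 7), so the union is just the 23.5×16 cube at (10.5, 7) — area = 376.00 mm². Overall, the cross-section is a single solid region. Net area = 376.00 mm².

376.00 mm²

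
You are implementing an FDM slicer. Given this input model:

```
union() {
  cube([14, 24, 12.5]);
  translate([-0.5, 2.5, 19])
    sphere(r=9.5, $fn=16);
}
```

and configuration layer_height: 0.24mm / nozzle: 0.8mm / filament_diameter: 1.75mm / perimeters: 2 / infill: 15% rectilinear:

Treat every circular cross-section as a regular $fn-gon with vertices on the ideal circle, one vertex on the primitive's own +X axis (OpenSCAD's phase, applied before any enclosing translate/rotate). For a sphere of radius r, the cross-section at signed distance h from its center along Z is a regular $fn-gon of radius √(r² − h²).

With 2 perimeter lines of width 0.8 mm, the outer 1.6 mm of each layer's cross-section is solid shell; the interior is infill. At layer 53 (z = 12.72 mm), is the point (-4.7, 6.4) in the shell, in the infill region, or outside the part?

At z = 12.72 mm: the cube is absent (z outside [0, 12.5]); the sphere at (-0.5, 2.5): section is a regular 16-gon, circumradius = √(r²−h²) = √(9.5²−6.28²) = 7.128; Taking the union: only the r=9.5 sphere at (-0.5, 2.5) is present, so the union is just that shape — 1 connected region. Overall, the cross-section is a single solid region. The nearest boundary edge runs (-5.54, 7.54)→(-7.09, 5.23); distance from the point to it = 1.33 mm. The point is inside the cross-section, 1.33 mm from the nearest boundary — within the 1.6 mm shell band (2 × 0.8).

shell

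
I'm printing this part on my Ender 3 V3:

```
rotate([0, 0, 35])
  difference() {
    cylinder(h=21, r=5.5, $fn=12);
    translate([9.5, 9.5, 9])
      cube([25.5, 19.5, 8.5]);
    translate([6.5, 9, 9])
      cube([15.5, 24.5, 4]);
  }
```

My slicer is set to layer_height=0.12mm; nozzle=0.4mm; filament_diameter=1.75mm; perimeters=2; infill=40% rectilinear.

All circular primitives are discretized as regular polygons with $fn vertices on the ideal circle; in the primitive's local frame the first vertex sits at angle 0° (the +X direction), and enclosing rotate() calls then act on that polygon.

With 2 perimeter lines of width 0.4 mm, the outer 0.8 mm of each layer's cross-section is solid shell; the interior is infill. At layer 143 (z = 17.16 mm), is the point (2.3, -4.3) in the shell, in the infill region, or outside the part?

shell

At z = 17.16 mm: the r=5.5 cylinder gives a regular 12-gon of circumradius 5.5 (constant along its height); the cube at (9.5, 9.5) (footprint 25.5×19.5) is included at this height; the cube at (6.5, 9) does not reach this height (z outside [9, 13]); After the difference (first − rest): starting from the r=5.5 cylinder, the 25.5×19.5 cube at (9.5, 9.5) misses the remaining region (no effect) — 1 connected region; (rotated 35° about Z; rotation is an isometry so areas/perimeters/island counts are preserved). Overall, the cross-section is a single solid region. Undo the 35° rotation: the query point maps to (-0.582, -4.842) in the un-rotated model frame. The nearest boundary edge runs (-0.00, -5.50)→(-2.75, -4.76); distance from the point to it = 0.49 mm. The point is inside the cross-section, 0.49 mm from the nearest boundary — within the 0.8 mm shell band (2 × 0.4).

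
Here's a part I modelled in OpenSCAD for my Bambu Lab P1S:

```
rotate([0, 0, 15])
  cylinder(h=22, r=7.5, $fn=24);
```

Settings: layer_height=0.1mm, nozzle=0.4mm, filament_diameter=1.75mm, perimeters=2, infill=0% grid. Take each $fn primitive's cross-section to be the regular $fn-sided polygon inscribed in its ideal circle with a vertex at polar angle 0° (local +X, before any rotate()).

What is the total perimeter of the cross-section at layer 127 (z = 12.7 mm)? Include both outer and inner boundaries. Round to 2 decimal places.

46.99 mm

At z = 12.7 mm: the cylinder: section is a regular 24-gon, circumradius r=7.5 (perimeter = 2·24·7.500·sin(180°/24) = 46.99 mm); (rotated 15° about Z; rotation is an isometry so areas/perimeters/island counts are preserved). Overall, the cross-section is a single solid region. Total boundary length (outer) = 46.99 mm.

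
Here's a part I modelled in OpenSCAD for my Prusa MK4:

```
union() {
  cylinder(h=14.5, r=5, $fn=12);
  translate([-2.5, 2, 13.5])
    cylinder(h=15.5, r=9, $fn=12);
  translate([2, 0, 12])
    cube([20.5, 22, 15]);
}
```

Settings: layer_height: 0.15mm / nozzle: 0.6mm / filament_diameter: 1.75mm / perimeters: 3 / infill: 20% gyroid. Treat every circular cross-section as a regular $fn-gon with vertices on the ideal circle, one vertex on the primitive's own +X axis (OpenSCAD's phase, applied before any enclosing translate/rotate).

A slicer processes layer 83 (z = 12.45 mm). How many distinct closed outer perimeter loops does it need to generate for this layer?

At z = 12.45 mm: the cylinder: section is a regular 12-gon, circumradius r=5; the cylinder at (-2.5, 2) is absent (z outside [13.5, 29]); the cube at (2, 0) (footprint 20.5×22) is included at this height; Taking the union: the regions partially overlap (shared area 9.29 mm²), so overlapping operands fuse into one piece — 1 connected region. The result has 1 disconnected region.

1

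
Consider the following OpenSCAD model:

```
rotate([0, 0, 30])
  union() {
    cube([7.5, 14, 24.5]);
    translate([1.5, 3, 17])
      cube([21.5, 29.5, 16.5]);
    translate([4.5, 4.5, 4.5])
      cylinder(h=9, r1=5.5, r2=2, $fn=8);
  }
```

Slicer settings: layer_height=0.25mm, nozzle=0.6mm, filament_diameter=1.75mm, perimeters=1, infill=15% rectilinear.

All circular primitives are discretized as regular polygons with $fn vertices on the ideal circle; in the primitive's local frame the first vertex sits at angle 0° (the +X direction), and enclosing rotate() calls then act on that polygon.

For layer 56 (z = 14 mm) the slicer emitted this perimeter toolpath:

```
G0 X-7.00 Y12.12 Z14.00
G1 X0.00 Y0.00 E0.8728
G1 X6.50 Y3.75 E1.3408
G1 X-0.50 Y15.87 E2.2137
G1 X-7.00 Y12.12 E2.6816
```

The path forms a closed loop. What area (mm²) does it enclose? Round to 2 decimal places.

Apply the shoelace formula to the sequence of (X, Y) vertices; enclosed area = 105.03 mm².

105.03 mm²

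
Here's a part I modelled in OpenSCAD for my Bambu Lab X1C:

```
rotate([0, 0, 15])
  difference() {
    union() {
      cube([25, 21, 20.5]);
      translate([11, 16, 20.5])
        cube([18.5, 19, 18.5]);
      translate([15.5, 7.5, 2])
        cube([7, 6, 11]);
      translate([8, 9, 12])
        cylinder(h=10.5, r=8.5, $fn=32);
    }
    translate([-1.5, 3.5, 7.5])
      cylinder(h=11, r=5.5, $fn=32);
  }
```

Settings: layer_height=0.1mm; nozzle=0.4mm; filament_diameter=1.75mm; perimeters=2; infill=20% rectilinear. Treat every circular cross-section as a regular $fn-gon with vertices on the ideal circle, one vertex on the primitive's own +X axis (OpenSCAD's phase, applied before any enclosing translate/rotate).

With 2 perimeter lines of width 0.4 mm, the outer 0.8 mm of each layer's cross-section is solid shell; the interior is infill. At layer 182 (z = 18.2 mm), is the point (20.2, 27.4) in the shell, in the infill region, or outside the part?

outside

At z = 18.2 mm: the cube (footprint 25×21) is included at this height; the cube at (11, 16) does not reach this height (z outside [20.5, 39]); the cube at (15.5, 7.5) is not intersected at this z (z outside [2, 13]); the r=8.5 cylinder at (8, 9) gives a regular 32-gon of circumradius 8.5 (constant along its height); Combining (union): the regions partially overlap (shared area 223.76 mm²), so overlapping operands fuse into one piece — 1 connected region; the cylinder at (-1.5, 3.5): section is a regular 32-gon, circumradius r=5.5; Subtracting the remaining from the first: starting from the result so far, the r=5.5 cylinder at (-1.5, 3.5) partially overlaps it — only the 28.83 mm² overlap (of its 94.42 mm²) is removed, clipping the outline — 1 connected region; (whole slice rotated 15° about Z — lengths, areas and connectivity unchanged). Overall, the cross-section is a single solid region. Undo the 15° rotation: the query point maps to (26.603, 21.238) in the un-rotated model frame. The nearest boundary edge runs (0.00, 21.00)→(25.00, 21.00); distance from the point to it = 1.62 mm. The point is not inside any of the regions above, so it lies outside the cross-section (1.62 mm from the nearest boundary).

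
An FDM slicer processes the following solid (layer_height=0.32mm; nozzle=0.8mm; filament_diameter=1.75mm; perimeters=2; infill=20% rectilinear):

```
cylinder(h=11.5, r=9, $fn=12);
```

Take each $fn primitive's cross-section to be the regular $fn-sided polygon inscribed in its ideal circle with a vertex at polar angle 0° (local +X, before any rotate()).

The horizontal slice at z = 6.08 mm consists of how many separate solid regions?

1

At z = 6.08 mm: the cylinder: section is a regular 12-gon, circumradius r=9. The result has 1 disconnected region.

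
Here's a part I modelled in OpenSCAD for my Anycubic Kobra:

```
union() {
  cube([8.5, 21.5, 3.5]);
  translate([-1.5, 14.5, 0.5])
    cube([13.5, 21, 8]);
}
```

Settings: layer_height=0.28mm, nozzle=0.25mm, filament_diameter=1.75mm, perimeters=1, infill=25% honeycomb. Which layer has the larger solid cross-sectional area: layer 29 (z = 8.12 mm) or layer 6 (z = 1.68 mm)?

Layer 29 (z = 8.12): the cube does not reach this height (z outside [0, 3.5]); the cube at (-1.5, 14.5) (footprint 13.5×21) is included at this height (area 283.50 mm²); Merging all regions: only the 13.5×21 cube at (-1.5, 14.5) is present, so the union is just that shape — area = 283.50 mm². So its area = 283.50 mm². Layer 6 (z = 1.68): the cube (footprint 8.5×21.5) is included at this height (area 182.75 mm²); the cube at (-1.5, 14.5) is present — its section is the full 13.5×21 rectangle (area 283.50 mm²); Merging all regions: the regions partially overlap — summed areas 466.25 mm² minus the doubly-counted overlap 59.50 mm² gives 406.75 mm² — area = 406.75 mm². So its area = 406.75 mm². Layer 6 is larger (406.75 vs 283.50 mm²).

layer 6 (z = 1.68 mm)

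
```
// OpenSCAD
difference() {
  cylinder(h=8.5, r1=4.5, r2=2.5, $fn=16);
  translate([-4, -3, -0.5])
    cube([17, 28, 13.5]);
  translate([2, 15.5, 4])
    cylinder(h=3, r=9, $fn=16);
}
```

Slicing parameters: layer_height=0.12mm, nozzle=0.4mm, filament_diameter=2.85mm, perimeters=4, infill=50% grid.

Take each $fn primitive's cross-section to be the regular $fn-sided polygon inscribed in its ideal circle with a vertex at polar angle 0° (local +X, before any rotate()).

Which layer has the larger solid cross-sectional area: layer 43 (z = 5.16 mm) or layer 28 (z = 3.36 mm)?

Layer 43 (z = 5.16): the cone (r1=4.5→r2=2.5) has section circumradius 3.286 here — a regular 16-gon (area = (16/2)·3.286²·sin(360°/16) = 33.05 mm²); the cube at (-4, -3) (footprint 17×28) is included at this height (area 476.00 mm²); the cylinder at (2, 15.5): section is a regular 16-gon, circumradius r=9 (area = (16/2)·9.000²·sin(360°/16) = 247.98 mm²); Subtracting the remaining from the first: starting from the cone (33.05 mm²), the 17×28 cube at (-4, -3) partially overlaps it — only the 32.65 mm² overlap (of its 476.00 mm²) is removed, clipping the outline; the r=9 cylinder at (2, 15.5) misses the remaining region (no effect) — area = 0.41 mm². So its area = 0.41 mm². Layer 28 (z = 3.36): the cone: at t=0.395 of its height the radius interpolates to r₁+(r₂−r₁)t = 3.709, giving a regular 16-gon of that circumradius (area = (16/2)·3.709²·sin(360°/16) = 42.12 mm²); the 17×28 cube at (-4, -3) contributes its full rectangle (area 476.00 mm²); the cylinder at (2, 15.5) is not intersected at this z (z outside [4, 7]); After the difference (first − rest): starting from the cone (42.12 mm²), the 17×28 cube at (-4, -3) partially overlaps it — only the 40.24 mm² overlap (of its 476.00 mm²) is removed, clipping the outline — area = 1.89 mm². So its area = 1.89 mm². Layer 28 is larger (1.89 vs 0.41 mm²).

layer 28 (z = 3.36 mm)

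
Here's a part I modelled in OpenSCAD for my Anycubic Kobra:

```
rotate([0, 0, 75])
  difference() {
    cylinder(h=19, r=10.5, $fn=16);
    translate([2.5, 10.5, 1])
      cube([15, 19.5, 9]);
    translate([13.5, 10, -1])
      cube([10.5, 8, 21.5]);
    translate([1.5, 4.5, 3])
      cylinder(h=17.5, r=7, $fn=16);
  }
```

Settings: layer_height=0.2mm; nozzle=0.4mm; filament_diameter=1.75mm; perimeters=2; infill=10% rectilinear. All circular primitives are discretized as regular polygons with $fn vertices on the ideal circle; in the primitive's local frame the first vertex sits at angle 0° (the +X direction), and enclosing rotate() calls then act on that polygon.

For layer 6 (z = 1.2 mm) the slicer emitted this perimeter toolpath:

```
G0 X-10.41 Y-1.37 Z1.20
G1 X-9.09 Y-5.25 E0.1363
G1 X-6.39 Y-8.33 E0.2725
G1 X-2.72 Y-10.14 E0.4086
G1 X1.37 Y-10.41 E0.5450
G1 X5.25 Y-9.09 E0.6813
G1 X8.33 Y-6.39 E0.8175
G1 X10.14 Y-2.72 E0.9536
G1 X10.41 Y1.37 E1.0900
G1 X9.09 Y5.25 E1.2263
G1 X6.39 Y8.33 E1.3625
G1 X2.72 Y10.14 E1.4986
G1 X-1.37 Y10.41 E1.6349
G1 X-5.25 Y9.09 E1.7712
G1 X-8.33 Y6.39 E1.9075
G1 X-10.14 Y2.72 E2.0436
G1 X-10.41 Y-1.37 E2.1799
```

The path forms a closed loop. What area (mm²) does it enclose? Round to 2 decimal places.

337.43 mm²

Apply the shoelace formula to the sequence of (X, Y) vertices; enclosed area = 337.43 mm².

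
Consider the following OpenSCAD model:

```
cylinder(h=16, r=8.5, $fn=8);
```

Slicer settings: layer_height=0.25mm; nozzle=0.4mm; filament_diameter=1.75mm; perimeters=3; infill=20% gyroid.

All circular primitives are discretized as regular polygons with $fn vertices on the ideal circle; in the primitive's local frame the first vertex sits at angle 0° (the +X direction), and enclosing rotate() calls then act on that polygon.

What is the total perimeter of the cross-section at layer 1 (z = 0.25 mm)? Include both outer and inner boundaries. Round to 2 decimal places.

52.04 mm

At z = 0.25 mm: the r=8.5 cylinder gives a regular 8-gon of circumradius 8.5 (constant along its height) (perimeter = 2·8·8.500·sin(180°/8) = 52.04 mm). Overall, the cross-section is a single solid region. Total boundary length (outer) = 52.04 mm.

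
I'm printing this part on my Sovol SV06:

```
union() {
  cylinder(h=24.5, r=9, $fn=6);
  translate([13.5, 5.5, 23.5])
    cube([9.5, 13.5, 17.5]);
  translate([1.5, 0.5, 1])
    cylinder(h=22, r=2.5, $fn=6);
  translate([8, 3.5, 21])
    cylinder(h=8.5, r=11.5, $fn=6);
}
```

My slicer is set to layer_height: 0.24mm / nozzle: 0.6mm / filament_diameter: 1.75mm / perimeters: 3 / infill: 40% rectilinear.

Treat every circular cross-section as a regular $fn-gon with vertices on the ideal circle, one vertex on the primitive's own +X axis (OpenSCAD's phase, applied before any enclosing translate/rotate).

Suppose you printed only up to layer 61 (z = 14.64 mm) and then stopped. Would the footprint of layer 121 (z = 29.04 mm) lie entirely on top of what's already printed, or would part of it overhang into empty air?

part overhangs

Compare the two slices. At z = 14.64: the cylinder: section is a regular 6-gon, circumradius r=9 (area = (6/2)·9.000²·sin(360°/6) = 210.44 mm²); the cube at (13.5, 5.5) is not intersected at this z (z outside [23.5, 41]); the cylinder at (1.5, 0.5): section is a regular 6-gon, circumradius r=2.5 (area = (6/2)·2.500²·sin(360°/6) = 16.24 mm²); the cylinder at (8, 3.5) does not reach this height (z outside [21, 29.5]); Combining (union): the r=2.5 cylinder at (1.5, 0.5) lies entirely inside the r=9 cylinder, so the union is just the r=9 cylinder — area = 210.44 mm². At z = 29.04: the cylinder does not reach this height (z outside [0, 24.5]); the 9.5×13.5 cube at (13.5, 5.5) contributes its full rectangle (area 128.25 mm²); the cylinder at (1.5, 0.5) is absent (z outside [1, 23]); the r=11.5 cylinder at (8, 3.5) contributes a regular 6-gon of circumradius 11.5 (area = (6/2)·11.500²·sin(360°/6) = 343.60 mm²); Combining (union): the regions partially overlap — summed areas 471.85 mm² minus the doubly-counted overlap 20.28 mm² gives 451.57 mm² — area = 451.57 mm². Checking containment: at z = 29.04 the cross-section extends beyond the z = 14.64 cross-section by about 336.94 mm².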